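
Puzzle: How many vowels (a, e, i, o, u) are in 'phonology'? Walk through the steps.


Vowels in 'phonology': o, o, o = 3 vowels.

3


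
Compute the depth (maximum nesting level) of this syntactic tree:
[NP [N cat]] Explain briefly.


Count bracket nesting levels:
'[' at pos 0: depth = 1
'[' at pos 4: depth = 2
Maximum depth reached: 2

2


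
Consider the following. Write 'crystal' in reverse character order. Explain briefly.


Reverse 'crystal' character by character: 'latsyrc'.

latsyrc


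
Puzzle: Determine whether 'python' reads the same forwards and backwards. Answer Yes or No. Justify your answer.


Forward: 'python'
Reversed: 'nohtyp'
They differ.

No


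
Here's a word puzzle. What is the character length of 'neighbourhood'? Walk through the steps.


Spell out 'neighbourhood' and number each letter: n(1), e(2), i(3), g(4), h(5), b(6), o(7), u(8), r(9), h(10), o(11), o(12), d(13). Total: 13 letters.

13


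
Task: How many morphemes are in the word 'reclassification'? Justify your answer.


Decomposition: re- (prefix) + class (root) + -ify (suffix) + -ation (suffix) = 4 morpheme(s)

4 morphemes


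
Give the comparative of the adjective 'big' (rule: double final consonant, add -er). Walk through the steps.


Apply comparative formation (double final consonant, add -er): 'big' -> 'bigger'.

bigger


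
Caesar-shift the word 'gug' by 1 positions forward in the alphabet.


Shift each letter by 1: g -> h, u -> v, g -> h. Result: 'hvh'.

hvh


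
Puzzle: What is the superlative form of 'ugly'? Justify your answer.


Apply superlative formation (consonant + y: change y to i, add -est): 'ugly' -> 'ugliest'.

ugliest


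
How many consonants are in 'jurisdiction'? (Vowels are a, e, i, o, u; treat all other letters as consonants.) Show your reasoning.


Consonants in 'jurisdiction': j, r, s, d, c, t, n = 7 consonants.

7


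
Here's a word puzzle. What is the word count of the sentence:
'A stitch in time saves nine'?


Split into words: A | stitch | in | time | saves | nine = 6 words.

6


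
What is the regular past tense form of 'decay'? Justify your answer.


Apply rule: Add -ed. 'decay' becomes 'decayed'.

decayed


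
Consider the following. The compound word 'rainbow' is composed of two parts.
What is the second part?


Split 'rainbow' into 'rain' + 'bow'. The second part is 'bow'.

bow


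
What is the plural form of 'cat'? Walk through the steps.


Apply rule: Add -s. 'cat' becomes 'cats'.

cats


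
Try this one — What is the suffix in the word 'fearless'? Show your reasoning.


The word 'fearless' = 'fear' (root) + '-less' (suffix). The suffix is '-less'.

less


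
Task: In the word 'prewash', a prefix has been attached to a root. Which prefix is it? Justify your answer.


The word 'prewash' = 'pre' (prefix) + 'wash' (root). The prefix is 'pre'.

pre


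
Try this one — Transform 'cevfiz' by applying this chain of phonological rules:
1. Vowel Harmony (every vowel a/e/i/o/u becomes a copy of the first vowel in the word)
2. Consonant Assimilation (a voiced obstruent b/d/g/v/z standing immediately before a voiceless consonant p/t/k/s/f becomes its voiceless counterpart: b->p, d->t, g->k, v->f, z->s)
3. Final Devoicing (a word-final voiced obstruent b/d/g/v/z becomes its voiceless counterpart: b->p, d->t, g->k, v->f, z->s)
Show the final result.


Starting form: 'cevfiz'
Rule 1: Vowel Harmony: all vowels become 'e' (matching first vowel). 'cevfiz' -> 'cevfez'
Rule 2: Consonant Assimilation: voiced obstruent before voiceless consonant becomes voiceless ('vf' -> 'ff'). 'cevfez' -> 'ceffez'
Rule 3: Final Devoicing: word-final voiced obstruent 'z' becomes voiceless 's'. 'ceffez' -> 'ceffes'
Final form: 'ceffes'

ceffes


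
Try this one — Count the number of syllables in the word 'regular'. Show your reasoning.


Break 'regular' into syllables: reg-u-lar -> reg | u | lar = 3 syllables

3 syllables


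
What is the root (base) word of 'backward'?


Remove suffix '-ward' from 'backward' to get root 'back'.

back


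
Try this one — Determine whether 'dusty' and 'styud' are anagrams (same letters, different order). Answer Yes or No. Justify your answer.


Sorted letters of 'dusty': 'dstuy'
Sorted letters of 'styud': 'dstuy'
They match.

Yes


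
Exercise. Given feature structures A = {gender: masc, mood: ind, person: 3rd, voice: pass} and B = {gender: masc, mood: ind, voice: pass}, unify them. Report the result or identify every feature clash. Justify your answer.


Compare features:
gender: A=masc vs B=masc -> unified: masc
mood: A=ind vs B=ind -> unified: ind
person: A=3rd vs B=_ -> unified: 3rd
voice: A=pass vs B=pass -> unified: pass
No clashes found.

Unified: {gender: masc, mood: ind, person: 3rd, voice: pass}


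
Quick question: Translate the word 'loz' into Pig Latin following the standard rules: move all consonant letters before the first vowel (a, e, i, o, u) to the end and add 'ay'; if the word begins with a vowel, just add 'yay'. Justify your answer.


'loz': move consonant cluster 'l' to end and add 'ay': 'ozlay'.

ozlay


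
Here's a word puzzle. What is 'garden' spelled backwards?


Reverse 'garden' character by character: 'nedrag'.

nedrag


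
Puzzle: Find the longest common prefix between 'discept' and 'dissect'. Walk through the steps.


Compare from the start: 3 characters match: 'dis'. Mismatch at position 4: 'c' vs 's'.

dis


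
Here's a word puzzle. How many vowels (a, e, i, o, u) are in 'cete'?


Vowels in 'cete': e, e = 2 vowels.

2


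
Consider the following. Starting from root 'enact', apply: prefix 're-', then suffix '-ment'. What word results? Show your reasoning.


Step 1: Add prefix 're-' to 'enact' = 'reenact'
Step 2: Add suffix '-ment' to 'reenact' = 'reenactment'

reenactment


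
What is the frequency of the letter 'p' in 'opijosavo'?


Letter 'p' in 'opijosavo': found at position(s) 2 = 1 occurrence(s).

1


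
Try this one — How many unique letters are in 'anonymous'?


Unique letters in 'anonymous': {a, m, n, o, s, u, y} = 7 distinct letters.

7


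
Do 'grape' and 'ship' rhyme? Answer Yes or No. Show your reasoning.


Rime (stressed vowel + following sounds) of 'grape': -ape = /eɪp/
Rime of 'ship': -ip = /ɪp/
/eɪp/ and /ɪp/ are different ending sounds, so the words do not rhyme.

No


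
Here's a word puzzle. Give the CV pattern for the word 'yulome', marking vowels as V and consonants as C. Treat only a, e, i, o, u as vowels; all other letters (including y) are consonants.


Letter mapping: y = C, u = V, l = C, o = V, m = C, e = V.

CVCVCV


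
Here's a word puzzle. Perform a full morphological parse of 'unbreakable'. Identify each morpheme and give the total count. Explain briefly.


Step 1: Identify prefix: 'un' (meaning: not/reverse)
Step 2: Identify root: 'break'
Step 3: Identify suffix(es): 'able'
Decomposition: un- (prefix: not/reverse) + break (root) + -able (suffix: capable of)
Total morphemes: 3

3 morphemes (un- (prefix: not/reverse) + break (root) + -able (suffix: capable of))


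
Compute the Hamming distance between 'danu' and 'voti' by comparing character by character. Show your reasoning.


Alignment:
Position 1: 'd' vs 'v' = DIFFER
Position 2: 'a' vs 'o' = DIFFER
Position 3: 'n' vs 't' = DIFFER
Position 4: 'u' vs 'i' = DIFFER
Total differences: 4

4


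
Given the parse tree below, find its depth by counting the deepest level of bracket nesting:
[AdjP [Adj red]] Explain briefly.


Count bracket nesting levels:
'[' at pos 0: depth = 1
'[' at pos 6: depth = 2
Maximum depth reached: 2

2


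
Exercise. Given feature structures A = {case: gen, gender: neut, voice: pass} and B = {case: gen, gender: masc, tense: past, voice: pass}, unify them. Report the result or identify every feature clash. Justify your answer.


Compare features:
case: A=gen vs B=gen -> unified: gen
gender: A=neut vs B=masc -> CLASH
tense: A=_ vs B=past -> unified: past
voice: A=pass vs B=pass -> unified: pass
Clash detected on feature 'gender' (neut vs masc); unification fails.

CLASH on 'gender' (neut vs masc)


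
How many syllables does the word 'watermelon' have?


Break 'watermelon' into syllables: wa-ter-mel-on -> wa | ter | mel | on = 4 syllables

4 syllables


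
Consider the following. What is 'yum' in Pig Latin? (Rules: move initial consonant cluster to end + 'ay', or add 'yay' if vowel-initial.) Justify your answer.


'yum': move consonant cluster 'y' to end and add 'ay': 'umyay'.

umyay


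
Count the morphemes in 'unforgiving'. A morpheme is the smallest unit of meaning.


Decomposition: un- (prefix) + forgive (root) + -ing (suffix) = 3 morpheme(s)

3 morphemes


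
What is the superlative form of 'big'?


Apply superlative formation (double final consonant, add -est): 'big' -> 'biggest'.

biggest


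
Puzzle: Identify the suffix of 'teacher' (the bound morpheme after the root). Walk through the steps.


The word 'teacher' = 'teach' (root) + '-er' (suffix). The suffix is '-er'.

er


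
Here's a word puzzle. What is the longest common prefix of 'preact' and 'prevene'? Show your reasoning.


Compare from the start: 3 characters match: 'pre'. Mismatch at position 4: 'a' vs 'v'.

pre


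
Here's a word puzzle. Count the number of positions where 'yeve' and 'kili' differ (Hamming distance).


Alignment:
Position 1: 'y' vs 'k' = DIFFER
Position 2: 'e' vs 'i' = DIFFER
Position 3: 'v' vs 'l' = DIFFER
Position 4: 'e' vs 'i' = DIFFER
Total differences: 4

4


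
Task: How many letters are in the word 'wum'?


Spell out 'wum' and number each letter: w(1), u(2), m(3). Total: 3 letters.

3


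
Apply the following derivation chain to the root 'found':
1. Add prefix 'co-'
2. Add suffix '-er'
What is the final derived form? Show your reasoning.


Step 1: Add prefix 'co-' to 'found' = 'cofound'
Step 2: Add suffix '-er' to 'cofound' = 'cofounder'

cofounder


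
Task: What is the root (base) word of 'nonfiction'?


Remove prefix 'non' from 'nonfiction' to get root 'fiction'.

fiction


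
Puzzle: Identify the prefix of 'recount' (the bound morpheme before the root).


The word 'recount' = 're' (prefix) + 'count' (root). The prefix is 're'.

re


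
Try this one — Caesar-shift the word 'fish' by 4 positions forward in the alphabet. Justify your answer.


Shift each letter by 4: f -> j, i -> m, s -> w, h -> l. Result: 'jmwl'.

jmwl


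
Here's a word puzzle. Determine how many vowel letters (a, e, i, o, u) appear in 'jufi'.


Vowels in 'jufi': u, i = 2 vowels.

2


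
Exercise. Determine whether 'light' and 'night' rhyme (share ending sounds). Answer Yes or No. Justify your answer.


Rime (stressed vowel + following sounds) of 'light': -ight = /aɪt/
Rime of 'night': -ight = /aɪt/
/aɪt/ and /aɪt/ are the same ending sound, so the words rhyme.

Yes


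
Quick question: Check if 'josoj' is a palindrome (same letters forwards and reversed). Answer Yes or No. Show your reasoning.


Forward: 'josoj'
Reversed: 'josoj'
They are identical.

Yes


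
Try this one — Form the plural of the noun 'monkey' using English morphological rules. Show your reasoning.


Apply rule: Add -s. 'monkey' becomes 'monkeys'.

monkeys


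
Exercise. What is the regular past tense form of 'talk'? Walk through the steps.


Apply rule: Add -ed. 'talk' becomes 'talked'.

talked


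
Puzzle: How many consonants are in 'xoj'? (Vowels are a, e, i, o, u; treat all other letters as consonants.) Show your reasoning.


Consonants in 'xoj': x, j = 2 consonants.

2


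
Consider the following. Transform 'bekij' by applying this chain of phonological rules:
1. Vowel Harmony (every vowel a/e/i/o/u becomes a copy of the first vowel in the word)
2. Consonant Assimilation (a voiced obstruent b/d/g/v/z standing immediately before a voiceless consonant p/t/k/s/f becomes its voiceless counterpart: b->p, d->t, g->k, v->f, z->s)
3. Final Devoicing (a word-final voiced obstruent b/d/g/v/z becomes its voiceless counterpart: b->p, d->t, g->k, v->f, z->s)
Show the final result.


Starting form: 'bekij'
Rule 1: Vowel Harmony: all vowels become 'e' (matching first vowel). 'bekij' -> 'bekej'
Rule 2: Consonant Assimilation: no voiced obstruent (b/d/g/v/z) stands immediately before a voiceless consonant (p/t/k/s/f). No change.
Rule 3: Final Devoicing: final consonant 'j' is not one of the voiced obstruents b/d/g/v/z. No change.
Final form: 'bekej'

bekej


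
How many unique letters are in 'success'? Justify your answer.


Unique letters in 'success': {c, e, s, u} = 4 distinct letters.

4


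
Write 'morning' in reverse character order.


Reverse 'morning' character by character: 'gninrom'.

gninrom


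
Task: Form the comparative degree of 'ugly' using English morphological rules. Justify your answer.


Apply comparative formation (consonant + y: change y to i, add -er): 'ugly' -> 'uglier'.

uglier


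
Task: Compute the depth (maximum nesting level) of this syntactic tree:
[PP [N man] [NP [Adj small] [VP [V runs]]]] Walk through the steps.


Count bracket nesting levels:
'[' at pos 0: depth = 1
'[' at pos 4: depth = 2
'[' at pos 12: depth = 2
'[' at pos 16: depth = 3
'[' at pos 28: depth = 3
'[' at pos 32: depth = 4
Maximum depth reached: 4

4


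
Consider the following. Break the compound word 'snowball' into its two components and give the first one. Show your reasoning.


Split 'snowball' into 'snow' + 'ball'. The first part is 'snow'.

snow


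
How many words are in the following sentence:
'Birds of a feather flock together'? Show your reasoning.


Split into words: Birds | of | a | feather | flock | together = 6 words.

6


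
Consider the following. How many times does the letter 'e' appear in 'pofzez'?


Letter 'e' in 'pofzez': found at position(s) 5 = 1 occurrence(s).

1


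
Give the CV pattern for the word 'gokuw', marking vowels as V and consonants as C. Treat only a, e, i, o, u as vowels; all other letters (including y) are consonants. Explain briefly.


Letter mapping: g = C, o = V, k = C, u = V, w = C.

CVCVC


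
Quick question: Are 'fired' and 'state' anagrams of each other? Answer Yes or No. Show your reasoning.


Sorted letters of 'fired': 'defir'
Sorted letters of 'state': 'aestt'
They do not match.

No


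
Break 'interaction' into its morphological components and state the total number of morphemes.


Step 1: Identify prefix: 'inter' (meaning: between)
Step 2: Identify root: 'act'
Step 3: Identify suffix(es): 'ion'
Decomposition: inter- (prefix: between) + act (root) + -ion (suffix: act of)
Total morphemes: 3

3 morphemes (inter- (prefix: between) + act (root) + -ion (suffix: act of))


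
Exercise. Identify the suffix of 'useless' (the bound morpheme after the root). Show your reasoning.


The word 'useless' = 'use' (root) + '-less' (suffix). The suffix is '-less'.

less


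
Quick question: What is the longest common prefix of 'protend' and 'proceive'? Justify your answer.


Compare from the start: 3 characters match: 'pro'. Mismatch at position 4: 't' vs 'c'.

pro


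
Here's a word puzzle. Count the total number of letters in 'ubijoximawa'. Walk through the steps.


Spell out 'ubijoximawa' and number each letter: u(1), b(2), i(3), j(4), o(5), x(6), i(7), m(8), a(9), w(10), a(11). Total: 11 letters.

11


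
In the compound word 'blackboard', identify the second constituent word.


Split 'blackboard' into 'black' + 'board'. The second part is 'board'.

board


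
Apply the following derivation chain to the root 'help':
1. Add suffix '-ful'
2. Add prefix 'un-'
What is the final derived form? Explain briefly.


Step 1: Add suffix '-ful' to 'help' = 'helpful'
Step 2: Add prefix 'un-' to 'helpful' = 'unhelpful'

unhelpful


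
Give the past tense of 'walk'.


Apply rule: Add -ed. 'walk' becomes 'walked'.

walked


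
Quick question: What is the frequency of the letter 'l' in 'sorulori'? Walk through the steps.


Letter 'l' in 'sorulori': found at position(s) 5 = 1 occurrence(s).

1


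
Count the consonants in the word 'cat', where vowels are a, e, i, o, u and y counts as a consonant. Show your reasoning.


Consonants in 'cat': c, t = 2 consonants.

2


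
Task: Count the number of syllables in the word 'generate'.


Break 'generate' into syllables: gen-er-ate -> gen | er | ate = 3 syllables

3 syllables


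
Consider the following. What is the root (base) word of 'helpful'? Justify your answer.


Remove suffix '-ful' from 'helpful' to get root 'help'.

help


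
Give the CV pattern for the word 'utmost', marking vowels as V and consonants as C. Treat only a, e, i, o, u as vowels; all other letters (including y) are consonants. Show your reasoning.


Letter mapping: u = V, t = C, m = C, o = V, s = C, t = C.

VCCVCC


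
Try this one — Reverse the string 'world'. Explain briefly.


Reverse 'world' character by character: 'dlrow'.

dlrow


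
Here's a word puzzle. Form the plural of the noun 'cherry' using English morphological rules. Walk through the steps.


Apply rule: Change -y to -ies (consonant + y). 'cherry' becomes 'cherries'.

cherries


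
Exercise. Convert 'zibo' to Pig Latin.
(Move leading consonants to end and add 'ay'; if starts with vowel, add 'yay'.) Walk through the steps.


'zibo': move consonant cluster 'z' to end and add 'ay': 'ibozay'.

ibozay


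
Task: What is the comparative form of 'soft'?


Apply comparative formation (add -er): 'soft' -> 'softer'.

softer


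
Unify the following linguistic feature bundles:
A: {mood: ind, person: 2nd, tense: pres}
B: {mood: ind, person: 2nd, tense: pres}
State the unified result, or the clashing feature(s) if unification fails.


Compare features:
mood: A=ind vs B=ind -> unified: ind
person: A=2nd vs B=2nd -> unified: 2nd
tense: A=pres vs B=pres -> unified: pres
No clashes found.

Unified: {mood: ind, person: 2nd, tense: pres}


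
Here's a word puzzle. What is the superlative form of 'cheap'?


Apply superlative formation (add -est): 'cheap' -> 'cheapest'.

cheapest


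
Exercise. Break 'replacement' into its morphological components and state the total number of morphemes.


Step 1: Identify prefix: 're' (meaning: again)
Step 2: Identify root: 'place'
Step 3: Identify suffix(es): 'ment'
Decomposition: re- (prefix: again) + place (root) + -ment (suffix: action/result)
Total morphemes: 3

3 morphemes (re- (prefix: again) + place (root) + -ment (suffix: action/result))


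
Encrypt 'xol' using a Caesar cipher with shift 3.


Shift each letter by 3: x -> a, o -> r, l -> o. Result: 'aro'.

aro


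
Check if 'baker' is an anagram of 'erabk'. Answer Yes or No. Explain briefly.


Sorted letters of 'baker': 'abekr'
Sorted letters of 'erabk': 'abekr'
They match.

Yes


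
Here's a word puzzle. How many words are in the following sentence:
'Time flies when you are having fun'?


Split into words: Time | flies | when | you | are | having | fun = 7 words.

7


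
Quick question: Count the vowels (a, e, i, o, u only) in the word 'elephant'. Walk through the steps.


Vowels in 'elephant': e, e, a = 3 vowels.

3


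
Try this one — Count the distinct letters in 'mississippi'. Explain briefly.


Unique letters in 'mississippi': {i, m, p, s} = 4 distinct letters.

4


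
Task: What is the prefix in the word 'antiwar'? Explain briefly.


The word 'antiwar' = 'anti' (prefix) + 'war' (root). The prefix is 'anti'.

anti


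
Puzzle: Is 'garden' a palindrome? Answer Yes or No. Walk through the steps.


Forward: 'garden'
Reversed: 'nedrag'
They differ.

No


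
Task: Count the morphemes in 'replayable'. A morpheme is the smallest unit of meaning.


Decomposition: re- (prefix) + play (root) + -able (suffix) = 3 morpheme(s)

3 morphemes


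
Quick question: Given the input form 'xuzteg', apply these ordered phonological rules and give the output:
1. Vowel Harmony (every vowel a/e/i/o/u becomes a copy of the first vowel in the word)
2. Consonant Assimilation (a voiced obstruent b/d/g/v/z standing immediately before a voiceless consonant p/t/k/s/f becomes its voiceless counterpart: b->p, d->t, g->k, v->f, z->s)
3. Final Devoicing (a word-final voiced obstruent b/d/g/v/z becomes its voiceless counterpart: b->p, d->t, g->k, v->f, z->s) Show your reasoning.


Starting form: 'xuzteg'
Rule 1: Vowel Harmony: all vowels become 'u' (matching first vowel). 'xuzteg' -> 'xuztug'
Rule 2: Consonant Assimilation: voiced obstruent before voiceless consonant becomes voiceless ('zt' -> 'st'). 'xuztug' -> 'xustug'
Rule 3: Final Devoicing: word-final voiced obstruent 'g' becomes voiceless 'k'. 'xustug' -> 'xustuk'
Final form: 'xustuk'

xustuk


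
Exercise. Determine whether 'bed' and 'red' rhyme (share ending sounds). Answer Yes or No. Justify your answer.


Rime (stressed vowel + following sounds) of 'bed': -ed = /ɛd/
Rime of 'red': -ed = /ɛd/
/ɛd/ and /ɛd/ are the same ending sound, so the words rhyme.

Yes


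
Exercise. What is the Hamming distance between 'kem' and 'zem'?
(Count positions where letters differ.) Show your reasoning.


Alignment:
Position 1: 'k' vs 'z' = DIFFER
Position 2: 'e' vs 'e' = match
Position 3: 'm' vs 'm' = match
Total differences: 1

1


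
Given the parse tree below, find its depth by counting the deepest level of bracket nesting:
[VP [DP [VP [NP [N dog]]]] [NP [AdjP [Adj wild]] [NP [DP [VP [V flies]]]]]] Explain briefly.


Count bracket nesting levels:
'[' at pos 0: depth = 1
'[' at pos 4: depth = 2
'[' at pos 8: depth = 3
'[' at pos 12: depth = 4
'[' at pos 16: depth = 5
'[' at pos 27: depth = 2
'[' at pos 31: depth = 3
'[' at pos 37: depth = 4
'[' at pos 49: depth = 3
'[' at pos 53: depth = 4
'[' at pos 57: depth = 5
'[' at pos 61: depth = 6
Maximum depth reached: 6

6


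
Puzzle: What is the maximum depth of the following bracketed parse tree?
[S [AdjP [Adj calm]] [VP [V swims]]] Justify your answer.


Count bracket nesting levels:
'[' at pos 0: depth = 1
'[' at pos 3: depth = 2
'[' at pos 9: depth = 3
'[' at pos 21: depth = 2
'[' at pos 25: depth = 3
Maximum depth reached: 3

3


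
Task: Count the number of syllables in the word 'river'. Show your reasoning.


Break 'river' into syllables: riv-er -> riv | er = 2 syllables

2 syllables


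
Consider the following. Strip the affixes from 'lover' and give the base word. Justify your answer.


Remove suffix '-er' from 'lover' to get root 'love'.

love


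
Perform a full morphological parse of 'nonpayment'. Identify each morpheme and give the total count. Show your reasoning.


Step 1: Identify prefix: 'non' (meaning: not)
Step 2: Identify root: 'pay'
Step 3: Identify suffix(es): 'ment'
Decomposition: non- (prefix: not) + pay (root) + -ment (suffix: action/result)
Total morphemes: 3

3 morphemes (non- (prefix: not) + pay (root) + -ment (suffix: action/result))


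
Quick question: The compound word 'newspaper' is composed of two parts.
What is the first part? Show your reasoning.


Split 'newspaper' into 'news' + 'paper'. The first part is 'news'.

news


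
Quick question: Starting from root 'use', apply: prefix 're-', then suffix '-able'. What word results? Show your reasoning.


Step 1: Add prefix 're-' to 'use' = 'reuse'
Step 2: Add suffix '-able' to 'reuse' = 'reusable'

reusable


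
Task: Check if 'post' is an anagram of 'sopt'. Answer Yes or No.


Sorted letters of 'post': 'opst'
Sorted letters of 'sopt': 'opst'
They match.

Yes


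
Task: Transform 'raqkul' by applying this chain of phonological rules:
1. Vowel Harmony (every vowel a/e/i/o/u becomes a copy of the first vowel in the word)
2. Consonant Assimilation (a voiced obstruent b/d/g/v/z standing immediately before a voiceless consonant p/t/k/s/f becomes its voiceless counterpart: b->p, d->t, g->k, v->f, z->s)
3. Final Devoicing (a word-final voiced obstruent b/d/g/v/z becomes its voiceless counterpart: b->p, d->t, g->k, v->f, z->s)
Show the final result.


Starting form: 'raqkul'
Rule 1: Vowel Harmony: all vowels become 'a' (matching first vowel). 'raqkul' -> 'raqkal'
Rule 2: Consonant Assimilation: no voiced obstruent (b/d/g/v/z) stands immediately before a voiceless consonant (p/t/k/s/f). No change.
Rule 3: Final Devoicing: final consonant 'l' is not one of the voiced obstruents b/d/g/v/z. No change.
Final form: 'raqkal'

raqkal


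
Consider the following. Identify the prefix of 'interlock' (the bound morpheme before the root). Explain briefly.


The word 'interlock' = 'inter' (prefix) + 'lock' (root). The prefix is 'inter'.

inter


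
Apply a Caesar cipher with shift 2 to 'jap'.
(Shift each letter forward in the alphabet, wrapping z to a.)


Shift each letter by 2: j -> l, a -> c, p -> r. Result: 'lcr'.

lcr


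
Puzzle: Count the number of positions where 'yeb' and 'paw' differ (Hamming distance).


Alignment:
Position 1: 'y' vs 'p' = DIFFER
Position 2: 'e' vs 'a' = DIFFER
Position 3: 'b' vs 'w' = DIFFER
Total differences: 3

3


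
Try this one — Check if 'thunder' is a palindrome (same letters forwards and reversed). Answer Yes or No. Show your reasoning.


Forward: 'thunder'
Reversed: 'rednuht'
They differ.

No


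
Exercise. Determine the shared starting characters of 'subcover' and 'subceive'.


Compare from the start: 4 characters match: 'subc'. Mismatch at position 5: 'o' vs 'e'.

subc


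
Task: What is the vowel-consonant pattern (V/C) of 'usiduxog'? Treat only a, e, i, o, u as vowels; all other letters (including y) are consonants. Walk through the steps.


Letter mapping: u = V, s = C, i = V, d = C, u = V, x = C, o = V, g = C.

VCVCVCVC


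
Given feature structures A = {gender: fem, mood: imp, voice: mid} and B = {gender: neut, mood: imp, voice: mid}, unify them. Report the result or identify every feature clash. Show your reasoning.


Compare features:
gender: A=fem vs B=neut -> CLASH
mood: A=imp vs B=imp -> unified: imp
voice: A=mid vs B=mid -> unified: mid
Clash detected on feature 'gender' (fem vs neut); unification fails.

CLASH on 'gender' (fem vs neut)


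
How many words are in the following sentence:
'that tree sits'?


Split into words: that | tree | sits = 3 words.

3


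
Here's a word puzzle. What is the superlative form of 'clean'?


Apply superlative formation (add -est): 'clean' -> 'cleanest'.

cleanest


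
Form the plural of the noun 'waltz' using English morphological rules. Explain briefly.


Apply rule: Add -es (sibilant/fricative ending). 'waltz' becomes 'waltzes'.

waltzes


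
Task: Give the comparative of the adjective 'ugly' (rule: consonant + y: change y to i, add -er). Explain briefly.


Apply comparative formation (consonant + y: change y to i, add -er): 'ugly' -> 'uglier'.

uglier


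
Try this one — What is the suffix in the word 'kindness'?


The word 'kindness' = 'kind' (root) + '-ness' (suffix). The suffix is '-ness'.

ness


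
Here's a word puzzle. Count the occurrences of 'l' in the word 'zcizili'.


Letter 'l' in 'zcizili': found at position(s) 6 = 1 occurrence(s).

1


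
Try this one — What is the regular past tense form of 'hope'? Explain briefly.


Apply rule: Add -d (word ends in -e). 'hope' becomes 'hoped'.

hoped


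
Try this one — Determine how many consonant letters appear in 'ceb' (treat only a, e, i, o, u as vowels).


Consonants in 'ceb': c, b = 2 consonants.

2


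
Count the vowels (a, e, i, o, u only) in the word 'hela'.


Vowels in 'hela': e, a = 2 vowels.

2


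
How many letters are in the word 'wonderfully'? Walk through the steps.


Spell out 'wonderfully' and number each letter: w(1), o(2), n(3), d(4), e(5), r(6), f(7), u(8), l(9), l(10), y(11). Total: 11 letters.

11


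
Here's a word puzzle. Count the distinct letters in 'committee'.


Unique letters in 'committee': {c, e, i, m, o, t} = 6 distinct letters.

6


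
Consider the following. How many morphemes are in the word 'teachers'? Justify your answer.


Decomposition: teach (root) + -er (suffix) + -s (plural) = 3 morpheme(s)

3 morphemes


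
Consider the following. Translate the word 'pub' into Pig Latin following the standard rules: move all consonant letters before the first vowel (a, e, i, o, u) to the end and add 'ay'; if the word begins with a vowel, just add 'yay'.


'pub': move consonant cluster 'p' to end and add 'ay': 'ubpay'.

ubpay


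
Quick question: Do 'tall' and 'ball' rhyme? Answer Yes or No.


Rime (stressed vowel + following sounds) of 'tall': -all = /ɔːl/
Rime of 'ball': -all = /ɔːl/
/ɔːl/ and /ɔːl/ are the same ending sound, so the words rhyme.

Yes


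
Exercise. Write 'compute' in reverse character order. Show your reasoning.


Reverse 'compute' character by character: 'etupmoc'.

etupmoc


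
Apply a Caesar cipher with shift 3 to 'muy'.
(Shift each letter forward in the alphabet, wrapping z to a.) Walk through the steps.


Shift each letter by 3: m -> p, u -> x, y -> b. Result: 'pxb'.

pxb


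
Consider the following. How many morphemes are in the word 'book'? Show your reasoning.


Decomposition: book (free morpheme) = 1 morpheme(s)

1 morphemes


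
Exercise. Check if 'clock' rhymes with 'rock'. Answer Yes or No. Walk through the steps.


Rime (stressed vowel + following sounds) of 'clock': -ock = /ɒk/
Rime of 'rock': -ock = /ɒk/
/ɒk/ and /ɒk/ are the same ending sound, so the words rhyme.

Yes


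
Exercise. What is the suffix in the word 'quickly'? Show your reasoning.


The word 'quickly' = 'quick' (root) + '-ly' (suffix). The suffix is '-ly'.

ly


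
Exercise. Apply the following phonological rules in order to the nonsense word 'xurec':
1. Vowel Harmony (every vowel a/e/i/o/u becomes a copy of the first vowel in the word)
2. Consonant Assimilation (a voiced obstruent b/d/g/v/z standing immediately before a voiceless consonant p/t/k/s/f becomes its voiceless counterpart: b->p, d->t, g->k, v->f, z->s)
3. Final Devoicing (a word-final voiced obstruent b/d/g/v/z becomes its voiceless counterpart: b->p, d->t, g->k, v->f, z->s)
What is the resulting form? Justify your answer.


Starting form: 'xurec'
Rule 1: Vowel Harmony: all vowels become 'u' (matching first vowel). 'xurec' -> 'xuruc'
Rule 2: Consonant Assimilation: no voiced obstruent (b/d/g/v/z) stands immediately before a voiceless consonant (p/t/k/s/f). No change.
Rule 3: Final Devoicing: final consonant 'c' is not one of the voiced obstruents b/d/g/v/z. No change.
Final form: 'xuruc'

xuruc


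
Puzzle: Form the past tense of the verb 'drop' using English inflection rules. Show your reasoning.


Apply rule: Double final consonant and add -ed. 'drop' becomes 'dropped'.

dropped


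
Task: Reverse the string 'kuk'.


Reverse 'kuk' character by character: 'kuk'.

kuk


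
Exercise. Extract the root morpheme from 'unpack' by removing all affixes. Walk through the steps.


Remove prefix 'un' from 'unpack' to get root 'pack'.

pack


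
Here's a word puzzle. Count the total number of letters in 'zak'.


Spell out 'zak' and number each letter: z(1), a(2), k(3). Total: 3 letters.

3


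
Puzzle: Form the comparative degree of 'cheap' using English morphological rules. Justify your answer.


Apply comparative formation (add -er): 'cheap' -> 'cheaper'.

cheaper


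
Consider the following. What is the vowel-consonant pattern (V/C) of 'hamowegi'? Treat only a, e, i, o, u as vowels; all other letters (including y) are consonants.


Letter mapping: h = C, a = V, m = C, o = V, w = C, e = V, g = C, i = V.

CVCVCVCV


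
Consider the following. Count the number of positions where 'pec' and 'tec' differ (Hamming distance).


Alignment:
Position 1: 'p' vs 't' = DIFFER
Position 2: 'e' vs 'e' = match
Position 3: 'c' vs 'c' = match
Total differences: 1

1


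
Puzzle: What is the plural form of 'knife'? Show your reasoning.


Apply rule: Change -fe to -ves. 'knife' becomes 'knives'.

knives


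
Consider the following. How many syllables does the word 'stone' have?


Break 'stone' into syllables: stone -> stone = 1 syllable

1 syllable


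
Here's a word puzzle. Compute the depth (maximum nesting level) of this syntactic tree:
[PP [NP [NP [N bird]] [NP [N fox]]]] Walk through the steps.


Count bracket nesting levels:
'[' at pos 0: depth = 1
'[' at pos 4: depth = 2
'[' at pos 8: depth = 3
'[' at pos 12: depth = 4
'[' at pos 22: depth = 3
'[' at pos 26: depth = 4
Maximum depth reached: 4

4


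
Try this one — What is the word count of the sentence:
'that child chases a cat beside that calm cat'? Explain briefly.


Split into words: that | child | chases | a | cat | beside | that | calm | cat = 9 words.

9


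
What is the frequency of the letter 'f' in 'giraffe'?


Letter 'f' in 'giraffe': found at position(s) 5, 6 = 2 occurrence(s).

2


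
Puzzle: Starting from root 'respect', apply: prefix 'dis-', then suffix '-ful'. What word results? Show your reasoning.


Step 1: Add prefix 'dis-' to 'respect' = 'disrespect'
Step 2: Add suffix '-ful' to 'disrespect' = 'disrespectful'

disrespectful


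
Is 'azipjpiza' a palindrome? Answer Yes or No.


Forward: 'azipjpiza'
Reversed: 'azipjpiza'
They are identical.

Yes


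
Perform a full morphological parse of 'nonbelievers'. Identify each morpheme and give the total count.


Step 1: Identify prefix: 'non' (meaning: not)
Step 2: Identify root: 'believe'
Step 3: Identify suffix(es): 'er, s'
Decomposition: non- (prefix: not) + believe (root) + -er (suffix: one who) + -s (plural)
Total morphemes: 4

4 morphemes (non- (prefix: not) + believe (root) + -er (suffix: one who) + -s (plural))


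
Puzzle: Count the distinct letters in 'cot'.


Unique letters in 'cot': {c, o, t} = 3 distinct letters.

3


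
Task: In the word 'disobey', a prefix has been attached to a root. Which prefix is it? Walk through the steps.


The word 'disobey' = 'dis' (prefix) + 'obey' (root). The prefix is 'dis'.

dis


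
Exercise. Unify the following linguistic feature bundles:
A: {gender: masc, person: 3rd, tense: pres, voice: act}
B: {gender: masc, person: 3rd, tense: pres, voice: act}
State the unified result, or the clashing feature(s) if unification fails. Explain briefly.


Compare features:
gender: A=masc vs B=masc -> unified: masc
person: A=3rd vs B=3rd -> unified: 3rd
tense: A=pres vs B=pres -> unified: pres
voice: A=act vs B=act -> unified: act
No clashes found.

Unified: {gender: masc, person: 3rd, tense: pres, voice: act}


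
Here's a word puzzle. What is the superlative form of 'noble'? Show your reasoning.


Apply superlative formation (ends in e: add -st): 'noble' -> 'noblest'.

noblest


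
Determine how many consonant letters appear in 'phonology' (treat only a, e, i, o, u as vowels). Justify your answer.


Consonants in 'phonology': p, h, n, l, g, y = 6 consonants.

6


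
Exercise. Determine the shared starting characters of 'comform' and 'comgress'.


Compare from the start: 3 characters match: 'com'. Mismatch at position 4: 'f' vs 'g'.

com


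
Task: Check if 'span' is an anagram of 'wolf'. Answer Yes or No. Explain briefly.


Sorted letters of 'span': 'anps'
Sorted letters of 'wolf': 'flow'
They do not match.

No


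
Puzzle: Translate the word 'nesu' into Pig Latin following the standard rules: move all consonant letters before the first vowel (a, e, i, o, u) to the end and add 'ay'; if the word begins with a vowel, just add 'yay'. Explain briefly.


'nesu': move consonant cluster 'n' to end and add 'ay': 'esunay'.

esunay


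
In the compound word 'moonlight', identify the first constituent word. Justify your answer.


Split 'moonlight' into 'moon' + 'light'. The first part is 'moon'.

moon


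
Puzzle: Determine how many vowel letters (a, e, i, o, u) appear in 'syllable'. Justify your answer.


Vowels in 'syllable': a, e = 2 vowels.

2


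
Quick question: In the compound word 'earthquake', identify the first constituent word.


Split 'earthquake' into 'earth' + 'quake'. The first part is 'earth'.

earth


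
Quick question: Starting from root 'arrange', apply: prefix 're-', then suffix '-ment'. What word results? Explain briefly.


Step 1: Add prefix 're-' to 'arrange' = 'rearrange'
Step 2: Add suffix '-ment' to 'rearrange' = 'rearrangement'

rearrangement


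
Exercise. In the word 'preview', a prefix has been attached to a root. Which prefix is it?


The word 'preview' = 'pre' (prefix) + 'view' (root). The prefix is 'pre'.

pre


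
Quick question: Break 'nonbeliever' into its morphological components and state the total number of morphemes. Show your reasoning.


Step 1: Identify prefix: 'non' (meaning: not)
Step 2: Identify root: 'believe'
Step 3: Identify suffix(es): 'er'
Decomposition: non- (prefix: not) + believe (root) + -er (suffix: one who)
Total morphemes: 3

3 morphemes (non- (prefix: not) + believe (root) + -er (suffix: one who))


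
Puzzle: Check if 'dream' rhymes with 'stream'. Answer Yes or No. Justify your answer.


Rime (stressed vowel + following sounds) of 'dream': -eam = /iːm/
Rime of 'stream': -eam = /iːm/
/iːm/ and /iːm/ are the same ending sound, so the words rhyme.

Yes


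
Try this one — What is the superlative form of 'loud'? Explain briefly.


Apply superlative formation (add -est): 'loud' -> 'loudest'.

loudest


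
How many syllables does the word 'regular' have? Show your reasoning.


Break 'regular' into syllables: reg-u-lar -> reg | u | lar = 3 syllables

3 syllables


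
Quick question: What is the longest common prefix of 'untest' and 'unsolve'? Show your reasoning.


Compare from the start: 2 characters match: 'un'. Mismatch at position 3: 't' vs 's'.

un


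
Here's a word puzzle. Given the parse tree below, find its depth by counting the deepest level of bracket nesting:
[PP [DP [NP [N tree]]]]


Count bracket nesting levels:
'[' at pos 0: depth = 1
'[' at pos 4: depth = 2
'[' at pos 8: depth = 3
'[' at pos 12: depth = 4
Maximum depth reached: 4

4


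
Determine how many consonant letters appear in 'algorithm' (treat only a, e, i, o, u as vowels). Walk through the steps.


Consonants in 'algorithm': l, g, r, t, h, m = 6 consonants.

6


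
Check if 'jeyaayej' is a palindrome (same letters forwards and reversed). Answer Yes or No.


Forward: 'jeyaayej'
Reversed: 'jeyaayej'
They are identical.

Yes


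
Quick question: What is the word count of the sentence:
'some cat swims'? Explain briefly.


Split into words: some | cat | swims = 3 words.

3


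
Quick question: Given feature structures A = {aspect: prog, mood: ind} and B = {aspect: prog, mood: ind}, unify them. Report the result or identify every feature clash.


Compare features:
aspect: A=prog vs B=prog -> unified: prog
mood: A=ind vs B=ind -> unified: ind
No clashes found.

Unified: {aspect: prog, mood: ind}


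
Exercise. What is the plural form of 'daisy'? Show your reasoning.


Apply rule: Change -y to -ies (consonant + y). 'daisy' becomes 'daisies'.

daisies


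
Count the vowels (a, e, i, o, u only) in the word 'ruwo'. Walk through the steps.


Vowels in 'ruwo': u, o = 2 vowels.

2


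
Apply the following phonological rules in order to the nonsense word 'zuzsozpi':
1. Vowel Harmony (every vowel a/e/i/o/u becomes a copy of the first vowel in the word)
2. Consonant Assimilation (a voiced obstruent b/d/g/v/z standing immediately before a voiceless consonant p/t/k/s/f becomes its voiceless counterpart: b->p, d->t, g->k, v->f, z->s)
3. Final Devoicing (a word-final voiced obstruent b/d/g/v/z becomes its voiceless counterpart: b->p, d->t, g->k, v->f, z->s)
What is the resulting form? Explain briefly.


Starting form: 'zuzsozpi'
Rule 1: Vowel Harmony: all vowels become 'u' (matching first vowel). 'zuzsozpi' -> 'zuzsuzpu'
Rule 2: Consonant Assimilation: voiced obstruent before voiceless consonant becomes voiceless ('zs' -> 'ss', 'zp' -> 'sp'). 'zuzsuzpu' -> 'zussuspu'
Rule 3: Final Devoicing: the word ends in the vowel 'u', not a consonant. No change.
Final form: 'zussuspu'

zussuspu
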